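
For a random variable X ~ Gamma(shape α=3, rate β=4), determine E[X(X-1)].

E[X(X-1)] = E[X² - X] = E[X²] - E[X]
E[X] = \frac{3}{4}
E[X²] = Var(X) + (E[X])² = \frac{3}{16} + (\frac{3}{4})² = \frac{3}{4}
E[X(X-1)] = \frac{3}{4} - \frac{3}{4} = 0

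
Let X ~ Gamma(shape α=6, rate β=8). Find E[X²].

Using the identity E[X²] = Var(X) + (E[X])²:
E[X] = \frac{3}{4}
Var(X) = \frac{3}{32}
E[X²] = \frac{3}{32} + (\frac{3}{4})²
= \frac{21}{32}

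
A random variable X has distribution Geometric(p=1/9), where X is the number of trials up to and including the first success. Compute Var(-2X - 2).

For X ~ Geometric(p=1/9), where X is the number of trials up to and including the first success:
Var(X) = 72
Var(-2X - 2) = (-2)² × Var(X) = 4 × 72 = 288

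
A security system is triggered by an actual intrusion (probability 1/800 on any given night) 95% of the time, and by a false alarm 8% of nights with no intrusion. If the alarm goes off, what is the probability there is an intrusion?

Let D = the rare event, + = positive/flagged.
P(D) = 1/800
P(+|D) = 95/100 = 19/20
P(+|D') = 8/100 = 2/25
P(+) = P(+|D)P(D) + P(+|D')P(D')
     = \frac{19}{20} × \frac{1}{800} + \frac{2}{25} × \frac{799}{800}
     = \frac{6487}{80000}
P(D|+) = P(+|D)P(D)/P(+) = \frac{95}{6487}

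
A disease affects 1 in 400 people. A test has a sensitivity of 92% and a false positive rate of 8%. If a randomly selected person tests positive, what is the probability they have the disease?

Let D = the rare event, + = positive/flagged.
P(D) = 1/400
P(+|D) = 92/100 = 23/25
P(+|D') = 8/100 = 2/25
P(+) = P(+|D)P(D) + P(+|D')P(D')
     = \frac{23}{25} × \frac{1}{400} + \frac{2}{25} × \frac{399}{400}
     = \frac{821}{10000}
P(D|+) = P(+|D)P(D)/P(+) = \frac{23}{821}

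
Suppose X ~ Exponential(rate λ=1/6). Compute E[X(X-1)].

E[X(X-1)] = E[X² - X] = E[X²] - E[X]
E[X] = 6
E[X²] = Var(X) + (E[X])² = 36 + (6)² = 72
E[X(X-1)] = 72 - 6 = 66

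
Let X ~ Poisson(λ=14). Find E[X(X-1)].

E[X(X-1)] = E[X² - X] = E[X²] - E[X]
E[X] = 14
E[X²] = Var(X) + (E[X])² = 14 + (14)² = 210
E[X(X-1)] = 210 - 14 = 196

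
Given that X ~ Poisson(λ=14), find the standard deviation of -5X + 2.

For X ~ Poisson(λ=14):
Var(X) = 14
SD(X) = √(Var(X)) = √(14) = \sqrt{14}
SD(-5X + 2) = |-5| × SD(X) = 5 × \sqrt{14} = 5 \sqrt{14}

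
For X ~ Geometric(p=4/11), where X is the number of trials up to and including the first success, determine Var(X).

For X ~ Geometric(p=4/11), where X is the number of trials up to and including the first success:
Var(X) = \frac{77}{16}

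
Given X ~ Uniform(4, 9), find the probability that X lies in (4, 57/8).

P(4 < X < 57/8) = ∫_{4}^{57/8} f(x) dx
where f(x) = \frac{1}{5}
= \frac{5}{8}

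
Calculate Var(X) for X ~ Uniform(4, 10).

For X ~ Uniform(4, 10):
Var(X) = 3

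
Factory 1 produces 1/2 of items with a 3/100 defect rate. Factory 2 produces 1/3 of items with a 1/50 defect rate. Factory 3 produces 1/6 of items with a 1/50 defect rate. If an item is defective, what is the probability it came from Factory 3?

Using Bayes' theorem:
P(F1) = 1/2, P(D|F1) = 3/100
P(F2) = 1/3, P(D|F2) = 1/50
P(F3) = 1/6, P(D|F3) = 1/50
P(D) = P(D|F1)P(F1) + P(D|F2)P(F2) + P(D|F3)P(F3)
     = \frac{1}{40}
P(F3|D) = P(D|F3)P(F3) / P(D)
= \frac{2}{15}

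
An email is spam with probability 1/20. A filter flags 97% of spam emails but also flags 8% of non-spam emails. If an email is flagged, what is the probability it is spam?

Let D = the rare event, + = positive/flagged.
P(D) = 1/20
P(+|D) = 97/100
P(+|D') = 8/100 = 2/25
P(+) = P(+|D)P(D) + P(+|D')P(D')
     = \frac{97}{100} × \frac{1}{20} + \frac{2}{25} × \frac{19}{20}
     = \frac{249}{2000}
P(D|+) = P(+|D)P(D)/P(+) = \frac{97}{249}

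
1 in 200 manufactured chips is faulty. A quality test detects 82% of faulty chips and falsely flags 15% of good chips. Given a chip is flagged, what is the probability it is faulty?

Let D = the rare event, + = positive/flagged.
P(D) = 1/200
P(+|D) = 82/100 = 41/50
P(+|D') = 15/100 = 3/20
P(+) = P(+|D)P(D) + P(+|D')P(D')
     = \frac{41}{50} × \frac{1}{200} + \frac{3}{20} × \frac{199}{200}
     = \frac{3067}{20000}
P(D|+) = P(+|D)P(D)/P(+) = \frac{82}{3067}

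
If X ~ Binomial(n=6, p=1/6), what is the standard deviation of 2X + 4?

For X ~ Binomial(n=6, p=1/6):
Var(X) = \frac{5}{6}
SD(X) = √(Var(X)) = √(\frac{5}{6}) = \frac{\sqrt{30}}{6}
SD(2X + 4) = |2| × SD(X) = 2 × \frac{\sqrt{30}}{6} = \frac{\sqrt{30}}{3}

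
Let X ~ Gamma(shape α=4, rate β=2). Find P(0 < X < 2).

P(0 < X < 2) = ∫_{0}^{2} f(x) dx
where f(x) = \frac{8 x^{3} e^{- 2 x}}{3}
= 1 - \frac{71}{3 e^{4}}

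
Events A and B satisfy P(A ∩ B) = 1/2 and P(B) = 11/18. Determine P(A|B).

P(A|B) = P(A ∩ B) / P(B)
= (1/2) / (11/18)
= 9/11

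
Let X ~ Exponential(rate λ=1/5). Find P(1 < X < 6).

P(1 < X < 6) = ∫_{1}^{6} f(x) dx
where f(x) = \frac{e^{- \frac{x}{5}}}{5}
= - \frac{1 - e}{e^{\frac{6}{5}}}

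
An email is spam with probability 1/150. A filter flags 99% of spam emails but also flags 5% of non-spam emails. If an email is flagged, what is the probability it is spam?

Let D = the rare event, + = positive/flagged.
P(D) = 1/150
P(+|D) = 99/100
P(+|D') = 5/100 = 1/20
P(+) = P(+|D)P(D) + P(+|D')P(D')
     = \frac{99}{100} × \frac{1}{150} + \frac{1}{20} × \frac{149}{150}
     = \frac{211}{3750}
P(D|+) = P(+|D)P(D)/P(+) = \frac{99}{844}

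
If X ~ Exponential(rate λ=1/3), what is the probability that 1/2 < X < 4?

P(1/2 < X < 4) = ∫_{1/2}^{4} f(x) dx
where f(x) = \frac{e^{- \frac{x}{3}}}{3}
= - \frac{1}{e^{\frac{4}{3}}} + e^{- \frac{1}{6}}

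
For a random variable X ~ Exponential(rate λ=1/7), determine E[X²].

Using the identity E[X²] = Var(X) + (E[X])²:
E[X] = 7
Var(X) = 49
E[X²] = 49 + (7)²
= 98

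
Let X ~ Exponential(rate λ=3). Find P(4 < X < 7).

P(4 < X < 7) = ∫_{4}^{7} f(x) dx
where f(x) = 3 e^{- 3 x}
= - \frac{1 - e^{9}}{e^{21}}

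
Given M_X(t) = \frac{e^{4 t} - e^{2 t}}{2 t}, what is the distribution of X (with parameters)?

The MGF M(t) = \frac{e^{4 t} - e^{2 t}}{2 t} is the standard form for the Uniform distribution.
Comparing with the known MGF formula identifies: Uniform(2, 4)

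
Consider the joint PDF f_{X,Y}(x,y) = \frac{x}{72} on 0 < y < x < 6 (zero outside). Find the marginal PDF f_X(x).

f_X(x) = ∫_0^x \frac{x}{72} dy = \frac{x^{2}}{72}
for 0 < x < 6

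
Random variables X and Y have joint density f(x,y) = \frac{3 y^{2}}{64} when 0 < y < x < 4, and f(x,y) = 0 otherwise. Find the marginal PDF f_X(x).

f_X(x) = ∫_0^x \frac{3 y^{2}}{64} dy = \frac{x^{3}}{64}
for 0 < x < 4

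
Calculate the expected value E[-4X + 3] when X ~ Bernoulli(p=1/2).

For X ~ Bernoulli(p=1/2):
E[X] = \frac{1}{2}
E[-4X + 3] = -4 × E[X] + 3 = 1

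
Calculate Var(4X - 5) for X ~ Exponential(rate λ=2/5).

For X ~ Exponential(rate λ=2/5):
Var(X) = \frac{25}{4}
Var(4X - 5) = (4)² × Var(X) = 16 × \frac{25}{4} = 100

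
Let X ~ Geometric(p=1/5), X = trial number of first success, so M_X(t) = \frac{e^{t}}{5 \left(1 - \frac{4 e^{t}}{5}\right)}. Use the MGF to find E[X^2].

To find E[X^2], compute M^(2)(0):
M^(1)(t) = \frac{e^{t}}{5 \left(1 - \frac{4 e^{t}}{5}\right)} + \frac{4 e^{2 t}}{25 \left(1 - \frac{4 e^{t}}{5}\right)^{2}}
M^(2)(t) = \frac{e^{t}}{5 \left(1 - \frac{4 e^{t}}{5}\right)} + \frac{12 e^{2 t}}{25 \left(1 - \frac{4 e^{t}}{5}\right)^{2}} + \frac{32 e^{3 t}}{125 \left(1 - \frac{4 e^{t}}{5}\right)^{3}}
M^(2)(0) = 45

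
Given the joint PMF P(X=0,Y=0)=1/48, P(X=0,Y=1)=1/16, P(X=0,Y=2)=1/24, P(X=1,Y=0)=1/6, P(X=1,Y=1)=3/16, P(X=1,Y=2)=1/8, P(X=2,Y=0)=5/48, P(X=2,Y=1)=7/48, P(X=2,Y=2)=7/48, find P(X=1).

P(X=1) = P(X=1,Y=0) + P(X=1,Y=1) + P(X=1,Y=2)
= 1/6 + 3/16 + 1/8
= 23/48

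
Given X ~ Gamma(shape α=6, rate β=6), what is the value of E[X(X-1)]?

E[X(X-1)] = E[X² - X] = E[X²] - E[X]
E[X] = 1
E[X²] = Var(X) + (E[X])² = \frac{1}{6} + (1)² = \frac{7}{6}
E[X(X-1)] = \frac{7}{6} - 1 = \frac{1}{6}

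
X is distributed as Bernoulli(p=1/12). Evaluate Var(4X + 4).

For X ~ Bernoulli(p=1/12):
Var(X) = \frac{11}{144}
Var(4X + 4) = (4)² × Var(X) = 16 × \frac{11}{144} = \frac{11}{9}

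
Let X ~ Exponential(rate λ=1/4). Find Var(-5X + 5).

For X ~ Exponential(rate λ=1/4):
Var(X) = 16
Var(-5X + 5) = (-5)² × Var(X) = 25 × 16 = 400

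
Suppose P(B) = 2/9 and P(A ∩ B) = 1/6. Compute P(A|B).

P(A|B) = P(A ∩ B) / P(B)
= (1/6) / (2/9)
= 3/4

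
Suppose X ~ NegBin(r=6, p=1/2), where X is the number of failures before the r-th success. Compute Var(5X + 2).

For X ~ NegBin(r=6, p=1/2), where X is the number of failures before the r-th success:
Var(X) = 12
Var(5X + 2) = (5)² × Var(X) = 25 × 12 = 300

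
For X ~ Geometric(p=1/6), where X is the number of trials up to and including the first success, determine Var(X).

For X ~ Geometric(p=1/6), where X is the number of trials up to and including the first success:
Var(X) = 30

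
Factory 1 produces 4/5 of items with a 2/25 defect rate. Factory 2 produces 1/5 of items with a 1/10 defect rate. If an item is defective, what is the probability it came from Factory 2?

Using Bayes' theorem:
P(F1) = 4/5, P(D|F1) = 2/25
P(F2) = 1/5, P(D|F2) = 1/10
P(D) = P(D|F1)P(F1) + P(D|F2)P(F2)
     = \frac{21}{250}
P(F2|D) = P(D|F2)P(F2) / P(D)
= \frac{5}{21}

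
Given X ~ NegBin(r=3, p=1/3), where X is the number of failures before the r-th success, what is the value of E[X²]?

Using the identity E[X²] = Var(X) + (E[X])²:
E[X] = 6
Var(X) = 18
E[X²] = 18 + (6)²
= 54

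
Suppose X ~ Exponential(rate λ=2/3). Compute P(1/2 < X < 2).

P(1/2 < X < 2) = ∫_{1/2}^{2} f(x) dx
where f(x) = \frac{2 e^{- \frac{2 x}{3}}}{3}
= - \frac{1 - e}{e^{\frac{4}{3}}}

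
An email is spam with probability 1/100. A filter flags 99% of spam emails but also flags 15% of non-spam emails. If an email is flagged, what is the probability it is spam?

Let D = the rare event, + = positive/flagged.
P(D) = 1/100
P(+|D) = 99/100
P(+|D') = 15/100 = 3/20
P(+) = P(+|D)P(D) + P(+|D')P(D')
     = \frac{99}{100} × \frac{1}{100} + \frac{3}{20} × \frac{99}{100}
     = \frac{99}{625}
P(D|+) = P(+|D)P(D)/P(+) = \frac{1}{16}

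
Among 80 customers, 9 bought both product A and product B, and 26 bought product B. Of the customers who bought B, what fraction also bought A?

P(A ∩ B) = 9/80
P(B) = 26/80 = 13/40
P(A|B) = P(A ∩ B) / P(B) = (9/80) / (13/40) = 9/26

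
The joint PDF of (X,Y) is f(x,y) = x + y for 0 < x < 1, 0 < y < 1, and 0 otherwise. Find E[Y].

E[Y] = ∫_0^1 ∫_0^1 y × f(x,y) dx dy
= \frac{7}{12}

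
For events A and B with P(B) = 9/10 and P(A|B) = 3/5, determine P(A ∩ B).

By definition, P(A|B) = P(A ∩ B) / P(B)
So P(A ∩ B) = P(A|B) × P(B)
= 3/5 × 9/10
= 27/50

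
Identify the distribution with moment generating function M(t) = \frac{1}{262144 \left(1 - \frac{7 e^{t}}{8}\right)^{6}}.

The MGF M(t) = \frac{1}{262144 \left(1 - \frac{7 e^{t}}{8}\right)^{6}} is the standard form for the NegativeBinomial distribution.
Comparing with the known MGF formula identifies: NegBin(r=6, p=1/8), X = failures before r-th success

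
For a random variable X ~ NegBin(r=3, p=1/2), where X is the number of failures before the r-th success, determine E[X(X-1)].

E[X(X-1)] = E[X² - X] = E[X²] - E[X]
E[X] = 3
E[X²] = Var(X) + (E[X])² = 6 + (3)² = 15
E[X(X-1)] = 15 - 3 = 12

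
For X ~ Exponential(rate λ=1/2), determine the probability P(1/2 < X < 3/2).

P(1/2 < X < 3/2) = ∫_{1/2}^{3/2} f(x) dx
where f(x) = \frac{e^{- \frac{x}{2}}}{2}
= - \frac{1 - e^{\frac{1}{2}}}{e^{\frac{3}{4}}}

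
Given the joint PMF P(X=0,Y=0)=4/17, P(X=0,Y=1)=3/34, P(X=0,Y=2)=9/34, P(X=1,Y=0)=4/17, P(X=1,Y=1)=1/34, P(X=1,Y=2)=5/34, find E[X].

First find marginal of X:
P(X=0) = 10/17
P(X=1) = 7/17
E[X] = 0 × 10/17 + 1 × 7/17 = 7/17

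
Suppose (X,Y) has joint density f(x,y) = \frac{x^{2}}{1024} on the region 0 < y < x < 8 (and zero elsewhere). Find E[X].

f_X(x) = ∫_0^x \frac{x^{2}}{1024} dy = \frac{x^{3}}{1024}
E[X] = ∫_0^8 x × (\frac{x^{3}}{1024}) dx = \frac{32}{5}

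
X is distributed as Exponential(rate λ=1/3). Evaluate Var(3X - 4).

For X ~ Exponential(rate λ=1/3):
Var(X) = 9
Var(3X - 4) = (3)² × Var(X) = 9 × 9 = 81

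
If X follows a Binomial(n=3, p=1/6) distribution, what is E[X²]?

Using the identity E[X²] = Var(X) + (E[X])²:
E[X] = \frac{1}{2}
Var(X) = \frac{5}{12}
E[X²] = \frac{5}{12} + (\frac{1}{2})²
= \frac{2}{3}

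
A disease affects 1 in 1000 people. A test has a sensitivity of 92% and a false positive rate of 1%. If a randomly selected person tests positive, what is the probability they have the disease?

Let D = the rare event, + = positive/flagged.
P(D) = 1/1000
P(+|D) = 92/100 = 23/25
P(+|D') = 1/100
P(+) = P(+|D)P(D) + P(+|D')P(D')
     = \frac{23}{25} × \frac{1}{1000} + \frac{1}{100} × \frac{999}{1000}
     = \frac{1091}{100000}
P(D|+) = P(+|D)P(D)/P(+) = \frac{92}{1091}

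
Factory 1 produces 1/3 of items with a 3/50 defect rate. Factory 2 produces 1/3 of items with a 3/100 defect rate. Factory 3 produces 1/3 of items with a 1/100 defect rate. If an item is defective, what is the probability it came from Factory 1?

Using Bayes' theorem:
P(F1) = 1/3, P(D|F1) = 3/50
P(F2) = 1/3, P(D|F2) = 3/100
P(F3) = 1/3, P(D|F3) = 1/100
P(D) = P(D|F1)P(F1) + P(D|F2)P(F2) + P(D|F3)P(F3)
     = \frac{1}{30}
P(F1|D) = P(D|F1)P(F1) / P(D)
= \frac{3}{5}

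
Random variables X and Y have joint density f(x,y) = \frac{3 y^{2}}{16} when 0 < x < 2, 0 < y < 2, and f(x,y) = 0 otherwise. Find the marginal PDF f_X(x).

f_X(x) = ∫_0^2 f(x,y) dy
= ∫_0^2 \frac{3 y^{2}}{16} dy
= \frac{1}{2} for 0 < x < 2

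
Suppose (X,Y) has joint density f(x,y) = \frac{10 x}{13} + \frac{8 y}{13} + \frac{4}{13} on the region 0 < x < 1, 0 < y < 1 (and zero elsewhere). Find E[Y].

E[Y] = ∫_0^1 ∫_0^1 y × f(x,y) dx dy
= \frac{43}{78}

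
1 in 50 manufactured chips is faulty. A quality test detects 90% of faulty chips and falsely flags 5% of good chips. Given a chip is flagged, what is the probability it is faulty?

Let D = the rare event, + = positive/flagged.
P(D) = 1/50
P(+|D) = 90/100 = 9/10
P(+|D') = 5/100 = 1/20
P(+) = P(+|D)P(D) + P(+|D')P(D')
     = \frac{9}{10} × \frac{1}{50} + \frac{1}{20} × \frac{49}{50}
     = \frac{67}{1000}
P(D|+) = P(+|D)P(D)/P(+) = \frac{18}{67}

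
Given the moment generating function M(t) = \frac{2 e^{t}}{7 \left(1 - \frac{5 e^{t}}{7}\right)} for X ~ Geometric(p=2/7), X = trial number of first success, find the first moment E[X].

To find E[X], compute M^(1)(0):
M^(1)(t) = \frac{2 e^{t}}{7 \left(1 - \frac{5 e^{t}}{7}\right)} + \frac{10 e^{2 t}}{49 \left(1 - \frac{5 e^{t}}{7}\right)^{2}}
M^(1)(0) = \frac{7}{2}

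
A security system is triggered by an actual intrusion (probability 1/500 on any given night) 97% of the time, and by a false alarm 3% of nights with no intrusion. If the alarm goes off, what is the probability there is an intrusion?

Let D = the rare event, + = positive/flagged.
P(D) = 1/500
P(+|D) = 97/100
P(+|D') = 3/100
P(+) = P(+|D)P(D) + P(+|D')P(D')
     = \frac{97}{100} × \frac{1}{500} + \frac{3}{100} × \frac{499}{500}
     = \frac{797}{25000}
P(D|+) = P(+|D)P(D)/P(+) = \frac{97}{1594}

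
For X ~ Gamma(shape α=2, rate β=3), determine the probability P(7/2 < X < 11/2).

P(7/2 < X < 11/2) = ∫_{7/2}^{11/2} f(x) dx
where f(x) = 9 x e^{- 3 x}
= \frac{-35 + 23 e^{6}}{2 e^{\frac{33}{2}}}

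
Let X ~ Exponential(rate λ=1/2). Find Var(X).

For X ~ Exponential(rate λ=1/2):
Var(X) = 4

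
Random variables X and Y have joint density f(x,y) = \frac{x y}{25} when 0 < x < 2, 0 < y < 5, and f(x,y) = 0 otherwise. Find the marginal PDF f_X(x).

f_X(x) = ∫_0^5 f(x,y) dy
= ∫_0^5 \frac{x y}{25} dy
= \frac{x}{2} for 0 < x < 2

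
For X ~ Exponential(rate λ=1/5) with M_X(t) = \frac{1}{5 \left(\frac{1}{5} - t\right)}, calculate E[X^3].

To find E[X^3], compute M^(3)(0):
M^(1)(t) = \frac{1}{5 \left(\frac{1}{5} - t\right)^{2}}
M^(2)(t) = \frac{2}{5 \left(\frac{1}{5} - t\right)^{3}}
M^(3)(t) = \frac{6}{5 \left(\frac{1}{5} - t\right)^{4}}
M^(3)(0) = 750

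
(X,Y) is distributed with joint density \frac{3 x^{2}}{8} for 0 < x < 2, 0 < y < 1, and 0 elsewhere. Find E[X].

f_X(x) = ∫_0^1 \frac{3 x^{2}}{8} dy = \frac{3 x^{2}}{8}
E[X] = ∫_0^2 x × (\frac{3 x^{2}}{8}) dx = \frac{3}{2}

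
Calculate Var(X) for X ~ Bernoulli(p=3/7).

For X ~ Bernoulli(p=3/7):
Var(X) = \frac{12}{49}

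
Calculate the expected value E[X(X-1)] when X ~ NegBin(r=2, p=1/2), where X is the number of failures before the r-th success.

E[X(X-1)] = E[X² - X] = E[X²] - E[X]
E[X] = 2
E[X²] = Var(X) + (E[X])² = 4 + (2)² = 8
E[X(X-1)] = 8 - 2 = 6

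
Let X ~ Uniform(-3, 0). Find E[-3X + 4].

For X ~ Uniform(-3, 0):
E[X] = - \frac{3}{2}
E[-3X + 4] = -3 × E[X] + 4 = \frac{17}{2}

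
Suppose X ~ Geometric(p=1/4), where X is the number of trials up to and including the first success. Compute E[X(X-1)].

E[X(X-1)] = E[X² - X] = E[X²] - E[X]
E[X] = 4
E[X²] = Var(X) + (E[X])² = 12 + (4)² = 28
E[X(X-1)] = 28 - 4 = 24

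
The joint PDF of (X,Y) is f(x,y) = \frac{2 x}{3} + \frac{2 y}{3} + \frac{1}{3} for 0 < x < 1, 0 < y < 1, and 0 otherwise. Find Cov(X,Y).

E[XY] = ∫∫ xy × f(x,y) dx dy = \frac{11}{36}
E[X] = \frac{5}{9}
E[Y] = \frac{5}{9}
Cov(X,Y) = E[XY] - E[X]E[Y] = - \frac{1}{324}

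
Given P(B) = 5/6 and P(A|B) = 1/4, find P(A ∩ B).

By definition, P(A|B) = P(A ∩ B) / P(B)
So P(A ∩ B) = P(A|B) × P(B)
= 1/4 × 5/6
= 5/24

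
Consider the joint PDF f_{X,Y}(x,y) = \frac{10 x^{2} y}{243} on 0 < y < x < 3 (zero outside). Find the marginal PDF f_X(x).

f_X(x) = ∫_0^x \frac{10 x^{2} y}{243} dy = \frac{5 x^{4}}{243}
for 0 < x < 3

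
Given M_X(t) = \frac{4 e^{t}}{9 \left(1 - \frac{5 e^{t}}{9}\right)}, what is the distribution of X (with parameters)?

The MGF M(t) = \frac{4 e^{t}}{9 \left(1 - \frac{5 e^{t}}{9}\right)} is the standard form for the Geometric distribution.
Comparing with the known MGF formula identifies: Geometric(p=4/9), X = trial number of first success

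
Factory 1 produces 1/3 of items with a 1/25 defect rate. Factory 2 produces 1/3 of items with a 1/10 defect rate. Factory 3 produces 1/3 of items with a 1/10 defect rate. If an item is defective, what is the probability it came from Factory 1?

Using Bayes' theorem:
P(F1) = 1/3, P(D|F1) = 1/25
P(F2) = 1/3, P(D|F2) = 1/10
P(F3) = 1/3, P(D|F3) = 1/10
P(D) = P(D|F1)P(F1) + P(D|F2)P(F2) + P(D|F3)P(F3)
     = \frac{2}{25}
P(F1|D) = P(D|F1)P(F1) / P(D)
= \frac{1}{6}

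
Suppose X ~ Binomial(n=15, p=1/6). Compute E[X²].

Using the identity E[X²] = Var(X) + (E[X])²:
E[X] = \frac{5}{2}
Var(X) = \frac{25}{12}
E[X²] = \frac{25}{12} + (\frac{5}{2})²
= \frac{25}{3}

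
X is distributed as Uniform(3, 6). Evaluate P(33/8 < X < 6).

P(33/8 < X < 6) = ∫_{33/8}^{6} f(x) dx
where f(x) = \frac{1}{3}
= \frac{5}{8}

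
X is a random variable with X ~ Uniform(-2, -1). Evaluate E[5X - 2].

For X ~ Uniform(-2, -1):
E[X] = - \frac{3}{2}
E[5X - 2] = 5 × E[X] - 2 = - \frac{19}{2}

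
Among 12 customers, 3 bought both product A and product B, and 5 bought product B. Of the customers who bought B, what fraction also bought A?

P(A ∩ B) = 3/12 = 1/4
P(B) = 5/12
P(A|B) = P(A ∩ B) / P(B) = (1/4) / (5/12) = 3/5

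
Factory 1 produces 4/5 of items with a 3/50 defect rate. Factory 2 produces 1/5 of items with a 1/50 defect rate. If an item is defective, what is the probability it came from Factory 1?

Using Bayes' theorem:
P(F1) = 4/5, P(D|F1) = 3/50
P(F2) = 1/5, P(D|F2) = 1/50
P(D) = P(D|F1)P(F1) + P(D|F2)P(F2)
     = \frac{13}{250}
P(F1|D) = P(D|F1)P(F1) / P(D)
= \frac{12}{13}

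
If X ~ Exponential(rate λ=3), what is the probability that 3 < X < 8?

P(3 < X < 8) = ∫_{3}^{8} f(x) dx
where f(x) = 3 e^{- 3 x}
= - \frac{1 - e^{15}}{e^{24}}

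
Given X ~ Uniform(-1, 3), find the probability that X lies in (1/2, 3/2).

P(1/2 < X < 3/2) = ∫_{1/2}^{3/2} f(x) dx
where f(x) = \frac{1}{4}
= \frac{1}{4}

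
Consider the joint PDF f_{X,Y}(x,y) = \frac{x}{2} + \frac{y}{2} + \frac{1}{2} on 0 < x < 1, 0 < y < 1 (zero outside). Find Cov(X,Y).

E[XY] = ∫∫ xy × f(x,y) dx dy = \frac{7}{24}
E[X] = \frac{13}{24}
E[Y] = \frac{13}{24}
Cov(X,Y) = E[XY] - E[X]E[Y] = - \frac{1}{576}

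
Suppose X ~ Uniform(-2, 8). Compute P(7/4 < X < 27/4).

P(7/4 < X < 27/4) = ∫_{7/4}^{27/4} f(x) dx
where f(x) = \frac{1}{10}
= \frac{1}{2}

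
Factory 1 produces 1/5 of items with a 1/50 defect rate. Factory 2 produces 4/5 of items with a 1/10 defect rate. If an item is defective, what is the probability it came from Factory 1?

Using Bayes' theorem:
P(F1) = 1/5, P(D|F1) = 1/50
P(F2) = 4/5, P(D|F2) = 1/10
P(D) = P(D|F1)P(F1) + P(D|F2)P(F2)
     = \frac{21}{250}
P(F1|D) = P(D|F1)P(F1) / P(D)
= \frac{1}{21}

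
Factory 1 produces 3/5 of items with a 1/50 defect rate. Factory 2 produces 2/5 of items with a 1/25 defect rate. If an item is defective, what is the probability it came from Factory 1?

Using Bayes' theorem:
P(F1) = 3/5, P(D|F1) = 1/50
P(F2) = 2/5, P(D|F2) = 1/25
P(D) = P(D|F1)P(F1) + P(D|F2)P(F2)
     = \frac{7}{250}
P(F1|D) = P(D|F1)P(F1) / P(D)
= \frac{3}{7}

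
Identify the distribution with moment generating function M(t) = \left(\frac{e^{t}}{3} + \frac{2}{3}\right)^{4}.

The MGF M(t) = \left(\frac{e^{t}}{3} + \frac{2}{3}\right)^{4} is the standard form for the Binomial distribution.
Comparing with the known MGF formula identifies: Binomial(n=4, p=1/3)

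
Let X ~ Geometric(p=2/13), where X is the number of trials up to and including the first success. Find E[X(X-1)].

E[X(X-1)] = E[X² - X] = E[X²] - E[X]
E[X] = \frac{13}{2}
E[X²] = Var(X) + (E[X])² = \frac{143}{4} + (\frac{13}{2})² = 78
E[X(X-1)] = 78 - \frac{13}{2} = \frac{143}{2}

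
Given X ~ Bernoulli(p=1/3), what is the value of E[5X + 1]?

For X ~ Bernoulli(p=1/3):
E[X] = \frac{1}{3}
E[5X + 1] = 5 × E[X] + 1 = \frac{8}{3}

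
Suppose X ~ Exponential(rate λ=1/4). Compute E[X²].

Using the identity E[X²] = Var(X) + (E[X])²:
E[X] = 4
Var(X) = 16
E[X²] = 16 + (4)²
= 32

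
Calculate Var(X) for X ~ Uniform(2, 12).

For X ~ Uniform(2, 12):
Var(X) = \frac{25}{3}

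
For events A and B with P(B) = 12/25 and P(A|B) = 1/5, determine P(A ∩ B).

By definition, P(A|B) = P(A ∩ B) / P(B)
So P(A ∩ B) = P(A|B) × P(B)
= 1/5 × 12/25
= 12/125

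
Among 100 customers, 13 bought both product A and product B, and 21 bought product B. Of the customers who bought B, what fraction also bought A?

P(A ∩ B) = 13/100
P(B) = 21/100
P(A|B) = P(A ∩ B) / P(B) = (13/100) / (21/100) = 13/21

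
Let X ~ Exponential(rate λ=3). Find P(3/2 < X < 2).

P(3/2 < X < 2) = ∫_{3/2}^{2} f(x) dx
where f(x) = 3 e^{- 3 x}
= - \frac{1}{e^{6}} + e^{- \frac{9}{2}}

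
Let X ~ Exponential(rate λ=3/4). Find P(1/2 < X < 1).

P(1/2 < X < 1) = ∫_{1/2}^{1} f(x) dx
where f(x) = \frac{3 e^{- \frac{3 x}{4}}}{4}
= - \frac{1}{e^{\frac{3}{4}}} + e^{- \frac{3}{8}}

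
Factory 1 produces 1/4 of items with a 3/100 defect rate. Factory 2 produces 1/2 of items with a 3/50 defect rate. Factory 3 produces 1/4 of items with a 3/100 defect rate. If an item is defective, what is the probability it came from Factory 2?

Using Bayes' theorem:
P(F1) = 1/4, P(D|F1) = 3/100
P(F2) = 1/2, P(D|F2) = 3/50
P(F3) = 1/4, P(D|F3) = 3/100
P(D) = P(D|F1)P(F1) + P(D|F2)P(F2) + P(D|F3)P(F3)
     = \frac{9}{200}
P(F2|D) = P(D|F2)P(F2) / P(D)
= \frac{2}{3}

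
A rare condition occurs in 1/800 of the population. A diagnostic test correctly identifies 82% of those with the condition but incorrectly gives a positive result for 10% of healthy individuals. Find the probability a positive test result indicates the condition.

Let D = the rare event, + = positive/flagged.
P(D) = 1/800
P(+|D) = 82/100 = 41/50
P(+|D') = 10/100 = 1/10
P(+) = P(+|D)P(D) + P(+|D')P(D')
     = \frac{41}{50} × \frac{1}{800} + \frac{1}{10} × \frac{799}{800}
     = \frac{1009}{10000}
P(D|+) = P(+|D)P(D)/P(+) = \frac{41}{4036}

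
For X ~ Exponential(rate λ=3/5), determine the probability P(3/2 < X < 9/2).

P(3/2 < X < 9/2) = ∫_{3/2}^{9/2} f(x) dx
where f(x) = \frac{3 e^{- \frac{3 x}{5}}}{5}
= - \frac{1 - e^{\frac{9}{5}}}{e^{\frac{27}{10}}}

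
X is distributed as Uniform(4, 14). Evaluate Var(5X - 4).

For X ~ Uniform(4, 14):
Var(X) = \frac{25}{3}
Var(5X - 4) = (5)² × Var(X) = 25 × \frac{25}{3} = \frac{625}{3}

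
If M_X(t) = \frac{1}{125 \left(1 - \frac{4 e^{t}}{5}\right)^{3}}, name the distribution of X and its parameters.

The MGF M(t) = \frac{1}{125 \left(1 - \frac{4 e^{t}}{5}\right)^{3}} is the standard form for the NegativeBinomial distribution.
Comparing with the known MGF formula identifies: NegBin(r=3, p=1/5), X = failures before r-th success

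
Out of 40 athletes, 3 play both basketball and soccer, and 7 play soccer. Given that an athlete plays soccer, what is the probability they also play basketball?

P(A ∩ B) = 3/40
P(B) = 7/40
P(A|B) = P(A ∩ B) / P(B) = (3/40) / (7/40) = 3/7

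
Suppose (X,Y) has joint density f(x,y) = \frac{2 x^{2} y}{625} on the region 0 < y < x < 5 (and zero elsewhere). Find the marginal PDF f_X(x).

f_X(x) = ∫_0^x \frac{2 x^{2} y}{625} dy = \frac{x^{4}}{625}
for 0 < x < 5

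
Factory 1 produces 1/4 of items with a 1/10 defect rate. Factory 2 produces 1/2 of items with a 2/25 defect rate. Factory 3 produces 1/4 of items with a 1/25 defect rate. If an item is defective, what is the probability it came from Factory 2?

Using Bayes' theorem:
P(F1) = 1/4, P(D|F1) = 1/10
P(F2) = 1/2, P(D|F2) = 2/25
P(F3) = 1/4, P(D|F3) = 1/25
P(D) = P(D|F1)P(F1) + P(D|F2)P(F2) + P(D|F3)P(F3)
     = \frac{3}{40}
P(F2|D) = P(D|F2)P(F2) / P(D)
= \frac{8}{15}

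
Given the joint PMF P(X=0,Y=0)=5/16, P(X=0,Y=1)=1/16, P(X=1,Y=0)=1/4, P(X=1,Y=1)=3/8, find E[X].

First find marginal of X:
P(X=0) = 3/8
P(X=1) = 5/8
E[X] = 0 × 3/8 + 1 × 5/8 = 5/8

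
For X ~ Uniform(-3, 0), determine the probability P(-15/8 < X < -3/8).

P(-15/8 < X < -3/8) = ∫_{-15/8}^{-3/8} f(x) dx
where f(x) = \frac{1}{3}
= \frac{1}{2}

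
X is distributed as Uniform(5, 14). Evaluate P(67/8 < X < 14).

P(67/8 < X < 14) = ∫_{67/8}^{14} f(x) dx
where f(x) = \frac{1}{9}
= \frac{5}{8}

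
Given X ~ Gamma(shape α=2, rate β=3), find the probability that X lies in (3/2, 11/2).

P(3/2 < X < 11/2) = ∫_{3/2}^{11/2} f(x) dx
where f(x) = 9 x e^{- 3 x}
= \frac{-35 + 11 e^{12}}{2 e^{\frac{33}{2}}}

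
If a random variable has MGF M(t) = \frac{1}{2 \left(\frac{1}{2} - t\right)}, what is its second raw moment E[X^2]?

To find E[X^2], compute M^(2)(0):
M^(1)(t) = \frac{1}{2 \left(\frac{1}{2} - t\right)^{2}}
M^(2)(t) = \frac{1}{\left(\frac{1}{2} - t\right)^{3}}
M^(2)(0) = 8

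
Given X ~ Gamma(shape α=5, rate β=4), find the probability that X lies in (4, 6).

P(4 < X < 6) = ∫_{4}^{6} f(x) dx
where f(x) = \frac{128 x^{4} e^{- 4 x}}{3}
= \frac{-49323 + 10675 e^{8}}{3 e^{24}}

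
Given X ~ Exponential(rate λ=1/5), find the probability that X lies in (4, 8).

P(4 < X < 8) = ∫_{4}^{8} f(x) dx
where f(x) = \frac{e^{- \frac{x}{5}}}{5}
= - \frac{1 - e^{\frac{4}{5}}}{e^{\frac{8}{5}}}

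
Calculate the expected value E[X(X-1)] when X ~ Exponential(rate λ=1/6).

E[X(X-1)] = E[X² - X] = E[X²] - E[X]
E[X] = 6
E[X²] = Var(X) + (E[X])² = 36 + (6)² = 72
E[X(X-1)] = 72 - 6 = 66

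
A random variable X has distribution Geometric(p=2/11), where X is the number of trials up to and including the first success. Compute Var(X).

For X ~ Geometric(p=2/11), where X is the number of trials up to and including the first success:
Var(X) = \frac{99}{4}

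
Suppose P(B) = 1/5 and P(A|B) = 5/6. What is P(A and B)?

By definition, P(A|B) = P(A ∩ B) / P(B)
So P(A ∩ B) = P(A|B) × P(B)
= 5/6 × 1/5
= 1/6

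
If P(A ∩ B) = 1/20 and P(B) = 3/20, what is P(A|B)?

P(A|B) = P(A ∩ B) / P(B)
= (1/20) / (3/20)
= 1/3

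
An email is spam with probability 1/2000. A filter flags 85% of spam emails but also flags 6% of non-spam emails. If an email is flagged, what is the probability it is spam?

Let D = the rare event, + = positive/flagged.
P(D) = 1/2000
P(+|D) = 85/100 = 17/20
P(+|D') = 6/100 = 3/50
P(+) = P(+|D)P(D) + P(+|D')P(D')
     = \frac{17}{20} × \frac{1}{2000} + \frac{3}{50} × \frac{1999}{2000}
     = \frac{12079}{200000}
P(D|+) = P(+|D)P(D)/P(+) = \frac{85}{12079}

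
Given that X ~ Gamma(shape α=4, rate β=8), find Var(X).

For X ~ Gamma(shape α=4, rate β=8):
Var(X) = \frac{1}{16}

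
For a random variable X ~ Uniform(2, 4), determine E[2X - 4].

For X ~ Uniform(2, 4):
E[X] = 3
E[2X - 4] = 2 × E[X] - 4 = 2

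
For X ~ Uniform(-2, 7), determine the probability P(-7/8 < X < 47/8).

P(-7/8 < X < 47/8) = ∫_{-7/8}^{47/8} f(x) dx
where f(x) = \frac{1}{9}
= \frac{3}{4}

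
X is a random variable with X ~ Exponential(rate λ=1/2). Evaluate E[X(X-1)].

E[X(X-1)] = E[X² - X] = E[X²] - E[X]
E[X] = 2
E[X²] = Var(X) + (E[X])² = 4 + (2)² = 8
E[X(X-1)] = 8 - 2 = 6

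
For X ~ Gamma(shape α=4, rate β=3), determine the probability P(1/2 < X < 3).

P(1/2 < X < 3) = ∫_{1/2}^{3} f(x) dx
where f(x) = \frac{27 x^{3} e^{- 3 x}}{2}
= - \frac{172}{e^{9}} + \frac{67}{16 e^{\frac{3}{2}}}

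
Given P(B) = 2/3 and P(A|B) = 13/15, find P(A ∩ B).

By definition, P(A|B) = P(A ∩ B) / P(B)
So P(A ∩ B) = P(A|B) × P(B)
= 13/15 × 2/3
= 26/45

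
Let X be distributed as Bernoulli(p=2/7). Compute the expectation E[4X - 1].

For X ~ Bernoulli(p=2/7):
E[X] = \frac{2}{7}
E[4X - 1] = 4 × E[X] - 1 = \frac{1}{7}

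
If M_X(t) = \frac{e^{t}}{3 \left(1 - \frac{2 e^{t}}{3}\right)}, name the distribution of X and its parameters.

The MGF M(t) = \frac{e^{t}}{3 \left(1 - \frac{2 e^{t}}{3}\right)} is the standard form for the Geometric distribution.
Comparing with the known MGF formula identifies: Geometric(p=1/3), X = trial number of first success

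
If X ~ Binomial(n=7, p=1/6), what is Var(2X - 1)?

For X ~ Binomial(n=7, p=1/6):
Var(X) = \frac{35}{36}
Var(2X - 1) = (2)² × Var(X) = 4 × \frac{35}{36} = \frac{35}{9}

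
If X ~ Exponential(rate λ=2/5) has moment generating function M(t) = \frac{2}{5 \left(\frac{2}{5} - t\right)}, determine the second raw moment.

To find E[X^2], compute M^(2)(0):
M^(1)(t) = \frac{2}{5 \left(\frac{2}{5} - t\right)^{2}}
M^(2)(t) = \frac{4}{5 \left(\frac{2}{5} - t\right)^{3}}
M^(2)(0) = \frac{25}{2}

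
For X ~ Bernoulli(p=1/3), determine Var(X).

For X ~ Bernoulli(p=1/3):
Var(X) = \frac{2}{9}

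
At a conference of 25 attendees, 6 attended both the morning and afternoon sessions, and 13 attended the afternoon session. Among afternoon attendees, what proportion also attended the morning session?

P(A ∩ B) = 6/25
P(B) = 13/25
P(A|B) = P(A ∩ B) / P(B) = (6/25) / (13/25) = 6/13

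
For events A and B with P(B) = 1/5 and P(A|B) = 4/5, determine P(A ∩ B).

By definition, P(A|B) = P(A ∩ B) / P(B)
So P(A ∩ B) = P(A|B) × P(B)
= 4/5 × 1/5
= 4/25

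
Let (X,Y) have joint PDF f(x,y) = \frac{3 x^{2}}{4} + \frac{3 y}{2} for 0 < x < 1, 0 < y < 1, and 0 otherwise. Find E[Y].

E[Y] = ∫_0^1 ∫_0^1 y × f(x,y) dx dy
= \frac{5}{8}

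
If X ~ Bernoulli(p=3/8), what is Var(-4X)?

For X ~ Bernoulli(p=3/8):
Var(X) = \frac{15}{64}
Var(-4X) = (-4)² × Var(X) = 16 × \frac{15}{64} = \frac{15}{4}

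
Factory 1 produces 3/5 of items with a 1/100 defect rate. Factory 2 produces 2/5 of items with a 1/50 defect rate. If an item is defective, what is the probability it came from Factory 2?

Using Bayes' theorem:
P(F1) = 3/5, P(D|F1) = 1/100
P(F2) = 2/5, P(D|F2) = 1/50
P(D) = P(D|F1)P(F1) + P(D|F2)P(F2)
     = \frac{7}{500}
P(F2|D) = P(D|F2)P(F2) / P(D)
= \frac{4}{7}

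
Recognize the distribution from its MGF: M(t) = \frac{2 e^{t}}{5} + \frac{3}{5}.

The MGF M(t) = \frac{2 e^{t}}{5} + \frac{3}{5} is the standard form for the Bernoulli distribution.
Comparing with the known MGF formula identifies: Bernoulli(p=2/5)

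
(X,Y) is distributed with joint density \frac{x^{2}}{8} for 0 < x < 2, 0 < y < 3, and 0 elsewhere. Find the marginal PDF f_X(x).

f_X(x) = ∫_0^3 f(x,y) dy
= ∫_0^3 \frac{x^{2}}{8} dy
= \frac{3 x^{2}}{8} for 0 < x < 2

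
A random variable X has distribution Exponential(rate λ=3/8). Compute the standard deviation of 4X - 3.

For X ~ Exponential(rate λ=3/8):
Var(X) = \frac{64}{9}
SD(X) = √(Var(X)) = √(\frac{64}{9}) = \frac{8}{3}
SD(4X - 3) = |4| × SD(X) = 4 × \frac{8}{3} = \frac{32}{3}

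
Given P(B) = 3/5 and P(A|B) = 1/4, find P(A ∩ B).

By definition, P(A|B) = P(A ∩ B) / P(B)
So P(A ∩ B) = P(A|B) × P(B)
= 1/4 × 3/5
= 3/20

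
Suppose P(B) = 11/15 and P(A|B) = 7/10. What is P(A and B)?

By definition, P(A|B) = P(A ∩ B) / P(B)
So P(A ∩ B) = P(A|B) × P(B)
= 7/10 × 11/15
= 77/150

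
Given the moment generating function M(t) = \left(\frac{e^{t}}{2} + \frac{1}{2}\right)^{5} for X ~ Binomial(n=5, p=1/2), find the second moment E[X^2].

To find E[X^2], compute M^(2)(0):
M^(1)(t) = \frac{5 \left(\frac{e^{t}}{2} + \frac{1}{2}\right)^{4} e^{t}}{2}
M^(2)(t) = \frac{5 \left(\frac{e^{t}}{2} + \frac{1}{2}\right)^{4} e^{t}}{2} + 5 \left(\frac{e^{t}}{2} + \frac{1}{2}\right)^{3} e^{2 t}
M^(2)(0) = \frac{15}{2}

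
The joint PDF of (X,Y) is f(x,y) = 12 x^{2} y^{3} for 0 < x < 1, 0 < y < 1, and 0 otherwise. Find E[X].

E[X] = ∫_0^1 ∫_0^1 x × f(x,y) dy dx
= ∫_0^1 ∫_0^1 x × (12 x^{2} y^{3}) dy dx
= \frac{3}{4}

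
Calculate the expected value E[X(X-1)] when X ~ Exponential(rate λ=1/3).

E[X(X-1)] = E[X² - X] = E[X²] - E[X]
E[X] = 3
E[X²] = Var(X) + (E[X])² = 9 + (3)² = 18
E[X(X-1)] = 18 - 3 = 15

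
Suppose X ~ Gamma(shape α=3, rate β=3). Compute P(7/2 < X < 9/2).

P(7/2 < X < 9/2) = ∫_{7/2}^{9/2} f(x) dx
where f(x) = \frac{27 x^{2} e^{- 3 x}}{2}
= \frac{13 \left(-65 + 41 e^{3}\right)}{8 e^{\frac{27}{2}}}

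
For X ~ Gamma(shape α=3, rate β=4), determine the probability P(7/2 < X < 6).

P(7/2 < X < 6) = ∫_{7/2}^{6} f(x) dx
where f(x) = 32 x^{2} e^{- 4 x}
= \frac{-313 + 113 e^{10}}{e^{24}}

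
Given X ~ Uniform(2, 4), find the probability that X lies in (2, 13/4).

P(2 < X < 13/4) = ∫_{2}^{13/4} f(x) dx
where f(x) = \frac{1}{2}
= \frac{5}{8}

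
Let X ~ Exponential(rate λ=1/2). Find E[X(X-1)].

E[X(X-1)] = E[X² - X] = E[X²] - E[X]
E[X] = 2
E[X²] = Var(X) + (E[X])² = 4 + (2)² = 8
E[X(X-1)] = 8 - 2 = 6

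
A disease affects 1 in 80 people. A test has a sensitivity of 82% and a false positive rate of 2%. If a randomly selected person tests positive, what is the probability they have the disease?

Let D = the rare event, + = positive/flagged.
P(D) = 1/80
P(+|D) = 82/100 = 41/50
P(+|D') = 2/100 = 1/50
P(+) = P(+|D)P(D) + P(+|D')P(D')
     = \frac{41}{50} × \frac{1}{80} + \frac{1}{50} × \frac{79}{80}
     = \frac{3}{100}
P(D|+) = P(+|D)P(D)/P(+) = \frac{41}{120}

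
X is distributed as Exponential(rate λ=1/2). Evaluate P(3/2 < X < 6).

P(3/2 < X < 6) = ∫_{3/2}^{6} f(x) dx
where f(x) = \frac{e^{- \frac{x}{2}}}{2}
= - \frac{1}{e^{3}} + e^{- \frac{3}{4}}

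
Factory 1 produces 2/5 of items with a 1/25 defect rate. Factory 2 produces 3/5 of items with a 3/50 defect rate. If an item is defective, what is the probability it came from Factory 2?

Using Bayes' theorem:
P(F1) = 2/5, P(D|F1) = 1/25
P(F2) = 3/5, P(D|F2) = 3/50
P(D) = P(D|F1)P(F1) + P(D|F2)P(F2)
     = \frac{13}{250}
P(F2|D) = P(D|F2)P(F2) / P(D)
= \frac{9}{13}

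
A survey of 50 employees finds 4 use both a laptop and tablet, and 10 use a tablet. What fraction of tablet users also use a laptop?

P(A ∩ B) = 4/50 = 2/25
P(B) = 10/50 = 1/5
P(A|B) = P(A ∩ B) / P(B) = (2/25) / (1/5) = 2/5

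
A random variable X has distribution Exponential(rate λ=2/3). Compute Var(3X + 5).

For X ~ Exponential(rate λ=2/3):
Var(X) = \frac{9}{4}
Var(3X + 5) = (3)² × Var(X) = 9 × \frac{9}{4} = \frac{81}{4}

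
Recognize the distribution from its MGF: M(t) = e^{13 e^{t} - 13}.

The MGF M(t) = e^{13 e^{t} - 13} is the standard form for the Poisson distribution.
Comparing with the known MGF formula identifies: Poisson(λ=13)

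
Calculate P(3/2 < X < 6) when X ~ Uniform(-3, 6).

P(3/2 < X < 6) = ∫_{3/2}^{6} f(x) dx
where f(x) = \frac{1}{9}
= \frac{1}{2}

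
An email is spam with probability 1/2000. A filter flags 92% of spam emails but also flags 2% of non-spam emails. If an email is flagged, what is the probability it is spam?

Let D = the rare event, + = positive/flagged.
P(D) = 1/2000
P(+|D) = 92/100 = 23/25
P(+|D') = 2/100 = 1/50
P(+) = P(+|D)P(D) + P(+|D')P(D')
     = \frac{23}{25} × \frac{1}{2000} + \frac{1}{50} × \frac{1999}{2000}
     = \frac{409}{20000}
P(D|+) = P(+|D)P(D)/P(+) = \frac{46}{2045}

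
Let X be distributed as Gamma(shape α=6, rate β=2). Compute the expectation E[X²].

Using the identity E[X²] = Var(X) + (E[X])²:
E[X] = 3
Var(X) = \frac{3}{2}
E[X²] = \frac{3}{2} + (3)²
= \frac{21}{2}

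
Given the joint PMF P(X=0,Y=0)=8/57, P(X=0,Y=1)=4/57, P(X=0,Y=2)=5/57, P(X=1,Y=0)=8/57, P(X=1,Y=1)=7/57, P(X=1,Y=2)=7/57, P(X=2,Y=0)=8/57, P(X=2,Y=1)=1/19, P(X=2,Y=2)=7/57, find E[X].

First find marginal of X:
P(X=0) = 17/57
P(X=1) = 22/57
P(X=2) = 6/19
E[X] = 0 × 17/57 + 1 × 22/57 + 2 × 6/19 = 58/57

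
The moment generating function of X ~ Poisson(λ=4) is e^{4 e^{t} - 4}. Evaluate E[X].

To find E[X], compute M^(1)(0):
M^(1)(t) = 4 e^{t} e^{4 e^{t} - 4}
M^(1)(0) = 4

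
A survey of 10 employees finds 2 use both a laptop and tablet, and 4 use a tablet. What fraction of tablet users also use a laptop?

P(A ∩ B) = 2/10 = 1/5
P(B) = 4/10 = 2/5
P(A|B) = P(A ∩ B) / P(B) = (1/5) / (2/5) = 1/2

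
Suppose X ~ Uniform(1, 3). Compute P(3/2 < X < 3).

P(3/2 < X < 3) = ∫_{3/2}^{3} f(x) dx
where f(x) = \frac{1}{2}
= \frac{3}{4}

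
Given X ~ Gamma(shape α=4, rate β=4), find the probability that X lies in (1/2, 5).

P(1/2 < X < 5) = ∫_{1/2}^{5} f(x) dx
where f(x) = \frac{128 x^{3} e^{- 4 x}}{3}
= \frac{-4663 + 19 e^{18}}{3 e^{20}}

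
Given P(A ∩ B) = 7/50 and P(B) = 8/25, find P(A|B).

P(A|B) = P(A ∩ B) / P(B)
= (7/50) / (8/25)
= 7/16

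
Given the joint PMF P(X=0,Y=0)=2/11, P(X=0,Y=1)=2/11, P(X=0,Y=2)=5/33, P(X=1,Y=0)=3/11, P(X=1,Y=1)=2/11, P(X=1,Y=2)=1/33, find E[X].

First find marginal of X:
P(X=0) = 17/33
P(X=1) = 16/33
E[X] = 0 × 17/33 + 1 × 16/33 = 16/33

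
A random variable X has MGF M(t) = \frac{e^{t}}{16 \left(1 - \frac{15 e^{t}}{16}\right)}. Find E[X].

To find E[X], compute M^(1)(0):
M^(1)(t) = \frac{e^{t}}{16 \left(1 - \frac{15 e^{t}}{16}\right)} + \frac{15 e^{2 t}}{256 \left(1 - \frac{15 e^{t}}{16}\right)^{2}}
M^(1)(0) = 16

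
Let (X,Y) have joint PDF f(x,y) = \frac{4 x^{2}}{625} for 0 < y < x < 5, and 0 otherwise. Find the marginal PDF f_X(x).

f_X(x) = ∫_0^x \frac{4 x^{2}}{625} dy = \frac{4 x^{3}}{625}
for 0 < x < 5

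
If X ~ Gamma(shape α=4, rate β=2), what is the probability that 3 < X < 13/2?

P(3 < X < 13/2) = ∫_{3}^{13/2} f(x) dx
where f(x) = \frac{8 x^{3} e^{- 2 x}}{3}
= \frac{-1394 + 183 e^{7}}{3 e^{13}}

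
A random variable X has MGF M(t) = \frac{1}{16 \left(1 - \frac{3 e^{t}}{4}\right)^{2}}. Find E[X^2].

To find E[X^2], compute M^(2)(0):
M^(1)(t) = \frac{3 e^{t}}{32 \left(1 - \frac{3 e^{t}}{4}\right)^{3}}
M^(2)(t) = \frac{3 e^{t}}{32 \left(1 - \frac{3 e^{t}}{4}\right)^{3}} + \frac{27 e^{2 t}}{128 \left(1 - \frac{3 e^{t}}{4}\right)^{4}}
M^(2)(0) = 60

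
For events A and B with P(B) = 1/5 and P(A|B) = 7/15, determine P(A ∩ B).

By definition, P(A|B) = P(A ∩ B) / P(B)
So P(A ∩ B) = P(A|B) × P(B)
= 7/15 × 1/5
= 7/75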